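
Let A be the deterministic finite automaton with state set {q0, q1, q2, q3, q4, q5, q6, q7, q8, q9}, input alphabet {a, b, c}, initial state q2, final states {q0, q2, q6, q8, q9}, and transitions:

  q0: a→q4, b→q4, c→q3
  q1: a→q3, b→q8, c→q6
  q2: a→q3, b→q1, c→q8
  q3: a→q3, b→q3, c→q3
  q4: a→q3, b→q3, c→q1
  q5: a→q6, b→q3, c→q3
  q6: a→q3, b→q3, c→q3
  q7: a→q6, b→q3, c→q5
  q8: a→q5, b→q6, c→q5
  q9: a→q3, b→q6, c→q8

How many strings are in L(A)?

The useful subgraph on states {q1, q2, q5, q6, q8} is acyclic, so L(A) is finite; the longest accepting path visits 5 useful states, giving maximum string length 4.
Counting accepting paths from q2 by length: 1 of length 0, 1 of length 1, 3 of length 2, 3 of length 3, 2 of length 4. Total 10.

10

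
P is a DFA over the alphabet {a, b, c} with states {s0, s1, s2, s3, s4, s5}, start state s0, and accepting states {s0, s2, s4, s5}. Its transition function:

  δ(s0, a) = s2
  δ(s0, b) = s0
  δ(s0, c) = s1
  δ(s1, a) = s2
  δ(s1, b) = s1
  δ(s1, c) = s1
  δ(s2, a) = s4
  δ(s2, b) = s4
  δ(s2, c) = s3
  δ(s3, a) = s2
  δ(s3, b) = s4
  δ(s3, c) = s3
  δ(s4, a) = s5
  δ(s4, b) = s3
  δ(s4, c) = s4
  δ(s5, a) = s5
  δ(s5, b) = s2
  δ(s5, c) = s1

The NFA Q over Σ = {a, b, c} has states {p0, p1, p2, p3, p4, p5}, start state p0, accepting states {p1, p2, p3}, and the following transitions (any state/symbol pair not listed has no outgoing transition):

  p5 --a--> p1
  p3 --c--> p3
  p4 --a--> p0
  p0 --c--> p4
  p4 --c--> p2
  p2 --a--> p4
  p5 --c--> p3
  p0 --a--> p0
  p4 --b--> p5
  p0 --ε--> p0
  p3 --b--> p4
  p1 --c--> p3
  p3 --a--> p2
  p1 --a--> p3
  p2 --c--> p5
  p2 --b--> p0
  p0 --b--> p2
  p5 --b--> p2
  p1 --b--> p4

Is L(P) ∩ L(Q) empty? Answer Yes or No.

The string b is accepted by both P and Q.
Hence L(P) ∩ L(Q) ≠ ∅.

No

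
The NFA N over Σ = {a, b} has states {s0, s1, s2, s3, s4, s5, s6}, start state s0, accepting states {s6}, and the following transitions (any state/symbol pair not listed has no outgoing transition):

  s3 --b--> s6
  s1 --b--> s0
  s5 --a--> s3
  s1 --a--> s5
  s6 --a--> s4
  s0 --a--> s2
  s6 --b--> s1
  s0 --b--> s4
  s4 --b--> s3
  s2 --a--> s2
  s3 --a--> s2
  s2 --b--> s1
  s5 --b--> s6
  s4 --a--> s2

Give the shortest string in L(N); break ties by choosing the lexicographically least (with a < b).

A breadth-first search from s0 reaches an accepting state first via the path s0 → s4 → s3 → s6 on input bbb.
No string of length < 3 is accepted (BFS exhausts all shorter strings without reaching an accepting state), and bbb is the lexicographically least accepting string of length 3.

bbb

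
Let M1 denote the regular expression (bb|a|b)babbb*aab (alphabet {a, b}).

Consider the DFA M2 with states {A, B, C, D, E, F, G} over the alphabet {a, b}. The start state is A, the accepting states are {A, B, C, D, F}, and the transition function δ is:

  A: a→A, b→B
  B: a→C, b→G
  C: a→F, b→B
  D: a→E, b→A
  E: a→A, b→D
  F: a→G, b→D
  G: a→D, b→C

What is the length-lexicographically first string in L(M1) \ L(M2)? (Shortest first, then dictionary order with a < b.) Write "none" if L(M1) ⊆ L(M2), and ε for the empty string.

Converting the expression M1 to a DFA (subset construction, then merging equivalent states) gives the minimal DFA with states {r0, r1, r2, r3, r4, r5, r6, r7, r8, r9, r10, r11}, start state r0, accepting states {r11} and transitions r0: a→r1, b→r2; r1: a→r3, b→r4; r2: a→r3, b→r5; r3: a→r3, b→r3; r4: a→r6, b→r3; r5: a→r6, b→r4; r6: a→r3, b→r7; r7: a→r3, b→r8; r8: a→r9, b→r8; r9: a→r10, b→r3; r10: a→r3, b→r11; r11: a→r3, b→r3.
Exploring the product automaton M1 × M2 from the start pair (r0, A), following both machines on each input symbol, reaches 34 state pairs: (r0, A), (r1, A), (r2, B), (r3, A), (r4, B), (r3, C), (r5, G), (r3, B), (r6, C), (r3, G), (r3, F), (r6, D), (r4, C), (r7, B), (r3, D), (r3, E), (r7, A), (r6, F), (r8, G), (r8, B), (r7, D), (r9, D), (r8, C), (r9, C), (r8, A), (r10, E), (r9, F), (r10, F), (r9, A), (r11, D), (r10, G), (r10, A), (r11, C), (r11, B).
M1 accepts in {r11} and M2 accepts in {A, B, C, D, F}. The reachable pairs whose M1-component is accepting are (r11, D), (r11, C), (r11, B); in each of them the M2-component is accepting too, so the product for L(M1) \ L(M2) (M1-component accepting, M2-component rejecting) has no reachable accepting pair and the difference is empty.
So every string accepted by M1 is also accepted by M2: L(M1) \ L(M2) = ∅ and there is no such string.

none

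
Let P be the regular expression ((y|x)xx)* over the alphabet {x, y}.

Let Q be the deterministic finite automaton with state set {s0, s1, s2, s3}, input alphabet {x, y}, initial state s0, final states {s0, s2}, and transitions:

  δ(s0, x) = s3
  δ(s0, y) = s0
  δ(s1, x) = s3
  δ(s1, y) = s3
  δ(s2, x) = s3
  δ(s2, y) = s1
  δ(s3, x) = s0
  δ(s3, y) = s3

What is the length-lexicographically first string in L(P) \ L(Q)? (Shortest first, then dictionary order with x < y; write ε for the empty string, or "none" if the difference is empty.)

The string xxx is accepted by P but not by Q.
No shorter string lies in the difference, and xxx is the lexicographically first length-3 string in L(P) \ L(Q).

xxx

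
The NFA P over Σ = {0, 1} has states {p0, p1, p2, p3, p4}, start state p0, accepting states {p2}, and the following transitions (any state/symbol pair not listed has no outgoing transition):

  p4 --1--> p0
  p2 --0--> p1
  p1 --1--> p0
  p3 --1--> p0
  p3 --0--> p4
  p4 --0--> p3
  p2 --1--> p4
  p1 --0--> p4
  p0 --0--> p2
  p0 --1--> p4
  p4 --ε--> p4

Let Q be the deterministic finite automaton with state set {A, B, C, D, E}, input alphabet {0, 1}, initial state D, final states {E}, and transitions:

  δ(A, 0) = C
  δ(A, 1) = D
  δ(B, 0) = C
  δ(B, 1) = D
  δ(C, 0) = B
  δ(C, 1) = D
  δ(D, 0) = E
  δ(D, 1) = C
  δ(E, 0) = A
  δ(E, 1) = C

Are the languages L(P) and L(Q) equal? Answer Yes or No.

Exploring the product automaton P × Q from the start pair (p0, D), following both machines on each input symbol, reaches 5 state pairs: (p0, D), (p2, E), (p4, C), (p1, A), (p3, B).
P accepts in {p2} and Q accepts in {E}. In every reachable pair the two components are either both accepting — (p2, E) — or both non-accepting, so no string is accepted by exactly one of the machines: L(P) \ L(Q) and L(Q) \ L(P) are both empty.
Hence every string is accepted by P iff it is accepted by Q, and the two languages coincide.

Yes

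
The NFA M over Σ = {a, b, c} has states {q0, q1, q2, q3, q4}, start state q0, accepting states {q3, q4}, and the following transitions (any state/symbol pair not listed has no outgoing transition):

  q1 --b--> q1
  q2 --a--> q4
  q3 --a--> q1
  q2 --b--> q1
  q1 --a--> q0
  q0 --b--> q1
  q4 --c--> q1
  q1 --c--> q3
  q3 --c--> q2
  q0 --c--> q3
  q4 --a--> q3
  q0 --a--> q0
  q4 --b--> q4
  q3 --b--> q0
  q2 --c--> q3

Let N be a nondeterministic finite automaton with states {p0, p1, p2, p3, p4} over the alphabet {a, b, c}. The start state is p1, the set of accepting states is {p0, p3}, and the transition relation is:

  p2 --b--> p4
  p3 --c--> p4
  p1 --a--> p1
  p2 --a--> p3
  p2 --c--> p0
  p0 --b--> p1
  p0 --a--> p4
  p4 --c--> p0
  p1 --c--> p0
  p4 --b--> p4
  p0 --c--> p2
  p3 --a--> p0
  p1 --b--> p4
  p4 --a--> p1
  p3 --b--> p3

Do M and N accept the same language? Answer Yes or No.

Yes

Exploring the product automaton M × N from the start pair (q0, p1), following both machines on each input symbol, reaches 5 state pairs: (q0, p1), (q1, p4), (q3, p0), (q2, p2), (q4, p3).
M accepts in {q3, q4} and N accepts in {p0, p3}. In every reachable pair the two components are either both accepting — (q3, p0), (q4, p3) — or both non-accepting, so no string is accepted by exactly one of the machines: L(M) \ L(N) and L(N) \ L(M) are both empty.
Hence every string is accepted by M iff it is accepted by N, and the two languages coincide.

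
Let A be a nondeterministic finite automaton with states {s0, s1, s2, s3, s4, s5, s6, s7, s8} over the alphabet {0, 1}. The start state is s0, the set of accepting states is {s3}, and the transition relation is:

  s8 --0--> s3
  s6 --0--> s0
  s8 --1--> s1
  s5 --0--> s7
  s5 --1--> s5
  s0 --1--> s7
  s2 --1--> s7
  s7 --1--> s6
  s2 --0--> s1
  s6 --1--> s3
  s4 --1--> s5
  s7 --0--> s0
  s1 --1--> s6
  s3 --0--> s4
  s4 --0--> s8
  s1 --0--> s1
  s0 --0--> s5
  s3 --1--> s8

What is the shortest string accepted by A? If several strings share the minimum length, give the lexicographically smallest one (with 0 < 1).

A breadth-first search from s0 reaches an accepting state first via the path s0 → s7 → s6 → s3 on input 111.
No string of length < 3 is accepted (BFS exhausts all shorter strings without reaching an accepting state), and 111 is the lexicographically least accepting string of length 3.

111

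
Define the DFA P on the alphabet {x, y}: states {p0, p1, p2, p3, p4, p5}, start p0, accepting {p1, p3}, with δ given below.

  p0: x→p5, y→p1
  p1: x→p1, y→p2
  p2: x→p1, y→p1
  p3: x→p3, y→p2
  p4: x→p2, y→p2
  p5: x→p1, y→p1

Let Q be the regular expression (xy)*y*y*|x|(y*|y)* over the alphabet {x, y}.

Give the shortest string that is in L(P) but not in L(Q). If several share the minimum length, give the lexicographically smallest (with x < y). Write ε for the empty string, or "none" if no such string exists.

The string xx is accepted by P but not by Q.
No shorter string lies in the difference, and xx is the lexicographically first length-2 string in L(P) \ L(Q).

xx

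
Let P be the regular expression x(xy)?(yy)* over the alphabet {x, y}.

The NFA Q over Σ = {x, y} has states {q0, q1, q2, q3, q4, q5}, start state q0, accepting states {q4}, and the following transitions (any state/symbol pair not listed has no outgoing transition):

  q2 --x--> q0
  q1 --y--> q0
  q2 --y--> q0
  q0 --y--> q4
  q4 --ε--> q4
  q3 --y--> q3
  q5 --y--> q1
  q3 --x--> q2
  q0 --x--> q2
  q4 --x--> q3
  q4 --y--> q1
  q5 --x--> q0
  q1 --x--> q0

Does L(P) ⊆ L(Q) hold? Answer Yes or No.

No

The string x is in L(P) but not in L(Q).
So L(P) ⊄ L(Q).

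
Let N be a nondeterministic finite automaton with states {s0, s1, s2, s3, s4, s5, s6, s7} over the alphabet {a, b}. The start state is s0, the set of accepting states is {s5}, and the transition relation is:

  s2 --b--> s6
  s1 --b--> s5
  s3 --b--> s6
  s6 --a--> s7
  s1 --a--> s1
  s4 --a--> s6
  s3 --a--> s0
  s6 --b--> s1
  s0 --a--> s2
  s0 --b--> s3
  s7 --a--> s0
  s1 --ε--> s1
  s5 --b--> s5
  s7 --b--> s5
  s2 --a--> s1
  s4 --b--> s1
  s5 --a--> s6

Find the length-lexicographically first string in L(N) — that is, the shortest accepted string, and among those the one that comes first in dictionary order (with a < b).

A breadth-first search from s0 reaches an accepting state first via the path s0 → s2 → s1 → s5 on input aab.
No string of length < 3 is accepted (BFS exhausts all shorter strings without reaching an accepting state), and aab is the lexicographically least accepting string of length 3.

aab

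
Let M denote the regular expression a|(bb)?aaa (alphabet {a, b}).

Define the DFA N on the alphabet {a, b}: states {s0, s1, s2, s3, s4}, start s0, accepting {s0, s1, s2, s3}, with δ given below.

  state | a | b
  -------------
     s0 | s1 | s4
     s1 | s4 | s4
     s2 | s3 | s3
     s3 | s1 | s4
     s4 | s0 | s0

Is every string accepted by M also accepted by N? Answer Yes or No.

Yes

Converting the expression M to a DFA (subset construction, then merging equivalent states) gives the minimal DFA with states {m0, m1, m2, m3, m4, m5, m6, m7}, start state m0, accepting states {m1, m6} and transitions m0: a→m1, b→m2; m1: a→m3, b→m4; m2: a→m4, b→m5; m3: a→m6, b→m4; m4: a→m4, b→m4; m5: a→m7, b→m4; m6: a→m4, b→m4; m7: a→m3, b→m4.
Exploring the product automaton M × N from the start pair (m0, s0), following both machines on each input symbol, reaches 10 state pairs: (m0, s0), (m1, s1), (m2, s4), (m3, s4), (m4, s4), (m4, s0), (m5, s0), (m6, s0), (m4, s1), (m7, s1).
M accepts in {m1, m6} and N accepts in {s0, s1, s2, s3}. The reachable pairs whose M-component is accepting are (m1, s1), (m6, s0); in each of them the N-component is accepting too, so the product for L(M) \ L(N) (M-component accepting, N-component rejecting) has no reachable accepting pair and the difference is empty.
Hence every string in L(M) is also in L(N).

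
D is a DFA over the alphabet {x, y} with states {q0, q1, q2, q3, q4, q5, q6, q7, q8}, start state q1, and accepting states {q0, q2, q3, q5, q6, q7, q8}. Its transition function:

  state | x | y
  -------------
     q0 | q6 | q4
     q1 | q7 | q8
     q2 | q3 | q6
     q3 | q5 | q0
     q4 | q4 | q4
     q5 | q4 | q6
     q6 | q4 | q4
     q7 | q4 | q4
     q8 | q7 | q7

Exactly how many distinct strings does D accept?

The useful subgraph on states {q1, q7, q8} is acyclic, so L(D) is finite; the longest accepting path visits 3 useful states, giving maximum string length 2.
Counting accepting paths from q1 by length: 2 of length 1, 2 of length 2. Total 4.

4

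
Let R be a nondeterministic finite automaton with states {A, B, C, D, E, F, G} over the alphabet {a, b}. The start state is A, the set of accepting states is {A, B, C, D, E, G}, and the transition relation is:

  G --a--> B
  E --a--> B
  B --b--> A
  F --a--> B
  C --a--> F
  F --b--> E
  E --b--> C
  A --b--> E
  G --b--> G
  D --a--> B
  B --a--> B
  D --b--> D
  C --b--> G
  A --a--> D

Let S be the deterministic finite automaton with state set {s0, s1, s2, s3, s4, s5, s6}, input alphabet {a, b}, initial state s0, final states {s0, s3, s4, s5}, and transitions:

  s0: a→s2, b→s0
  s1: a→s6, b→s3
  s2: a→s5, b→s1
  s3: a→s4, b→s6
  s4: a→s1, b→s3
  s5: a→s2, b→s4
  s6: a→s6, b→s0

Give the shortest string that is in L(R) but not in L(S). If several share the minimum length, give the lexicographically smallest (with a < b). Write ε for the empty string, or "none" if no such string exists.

The string a is accepted by R but not by S.
No shorter string lies in the difference, and a is the lexicographically first length-1 string in L(R) \ L(S).

a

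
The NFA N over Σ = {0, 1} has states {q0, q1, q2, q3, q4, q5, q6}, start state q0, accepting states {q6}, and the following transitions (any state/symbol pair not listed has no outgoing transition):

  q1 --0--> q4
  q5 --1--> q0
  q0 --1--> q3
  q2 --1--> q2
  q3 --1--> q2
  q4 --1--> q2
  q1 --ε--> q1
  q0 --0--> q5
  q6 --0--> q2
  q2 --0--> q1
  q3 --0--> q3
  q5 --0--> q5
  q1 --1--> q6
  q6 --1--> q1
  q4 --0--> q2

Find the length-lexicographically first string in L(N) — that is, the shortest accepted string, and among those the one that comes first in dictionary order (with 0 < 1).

1101

A breadth-first search from q0 reaches an accepting state first via the path q0 → q3 → q2 → q1 → q6 on input 1101.
No string of length < 4 is accepted (BFS exhausts all shorter strings without reaching an accepting state), and 1101 is the lexicographically least accepting string of length 4.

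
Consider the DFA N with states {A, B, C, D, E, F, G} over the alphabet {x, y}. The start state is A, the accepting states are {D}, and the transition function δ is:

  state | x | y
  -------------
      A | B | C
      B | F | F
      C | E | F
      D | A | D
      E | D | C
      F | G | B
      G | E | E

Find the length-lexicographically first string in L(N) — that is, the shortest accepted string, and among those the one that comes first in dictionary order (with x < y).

yxx

A breadth-first search from A reaches an accepting state first via the path A → C → E → D on input yxx.
No string of length < 3 is accepted (BFS exhausts all shorter strings without reaching an accepting state), and yxx is the lexicographically least accepting string of length 3.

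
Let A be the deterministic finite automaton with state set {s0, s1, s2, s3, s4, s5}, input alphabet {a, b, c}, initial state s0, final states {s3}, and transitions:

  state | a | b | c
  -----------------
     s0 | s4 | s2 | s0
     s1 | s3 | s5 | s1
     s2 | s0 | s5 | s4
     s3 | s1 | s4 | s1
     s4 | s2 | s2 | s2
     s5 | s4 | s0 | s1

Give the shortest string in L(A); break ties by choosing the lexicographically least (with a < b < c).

A breadth-first search from s0 reaches an accepting state first via the path s0 → s2 → s5 → s1 → s3 on input bbca.
No string of length < 4 is accepted (BFS exhausts all shorter strings without reaching an accepting state), and bbca is the lexicographically least accepting string of length 4.

bbca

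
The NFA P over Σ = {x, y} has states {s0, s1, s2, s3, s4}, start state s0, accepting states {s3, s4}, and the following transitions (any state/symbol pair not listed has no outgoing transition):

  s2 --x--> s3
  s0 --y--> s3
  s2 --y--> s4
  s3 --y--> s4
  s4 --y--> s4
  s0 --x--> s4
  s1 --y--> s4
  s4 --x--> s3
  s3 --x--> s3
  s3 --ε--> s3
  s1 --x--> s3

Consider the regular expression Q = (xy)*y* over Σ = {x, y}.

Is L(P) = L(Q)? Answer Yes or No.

The string x is accepted by P but rejected by Q.
So L(P) ≠ L(Q).

No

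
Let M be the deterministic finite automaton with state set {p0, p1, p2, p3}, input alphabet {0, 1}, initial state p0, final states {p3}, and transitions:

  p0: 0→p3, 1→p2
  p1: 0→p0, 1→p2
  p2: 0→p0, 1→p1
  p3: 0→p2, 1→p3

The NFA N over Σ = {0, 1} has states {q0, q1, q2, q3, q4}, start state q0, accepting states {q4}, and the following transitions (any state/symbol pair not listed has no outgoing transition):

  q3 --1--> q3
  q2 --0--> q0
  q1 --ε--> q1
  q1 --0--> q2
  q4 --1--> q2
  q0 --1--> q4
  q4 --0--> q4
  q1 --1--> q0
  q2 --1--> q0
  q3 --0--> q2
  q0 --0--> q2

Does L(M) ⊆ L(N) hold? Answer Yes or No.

The string 0 is in L(M) but not in L(N).
So L(M) ⊄ L(N).

No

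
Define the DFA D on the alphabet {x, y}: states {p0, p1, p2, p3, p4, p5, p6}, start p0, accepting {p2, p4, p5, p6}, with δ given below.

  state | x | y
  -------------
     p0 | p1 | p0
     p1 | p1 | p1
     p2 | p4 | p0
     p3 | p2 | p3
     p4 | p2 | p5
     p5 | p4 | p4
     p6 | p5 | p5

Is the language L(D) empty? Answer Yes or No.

The states reachable from the start state are {p0, p1}.
None of the accepting states {p2, p4, p5, p6} is reachable, so no string is accepted and L(D) = ∅.

Yes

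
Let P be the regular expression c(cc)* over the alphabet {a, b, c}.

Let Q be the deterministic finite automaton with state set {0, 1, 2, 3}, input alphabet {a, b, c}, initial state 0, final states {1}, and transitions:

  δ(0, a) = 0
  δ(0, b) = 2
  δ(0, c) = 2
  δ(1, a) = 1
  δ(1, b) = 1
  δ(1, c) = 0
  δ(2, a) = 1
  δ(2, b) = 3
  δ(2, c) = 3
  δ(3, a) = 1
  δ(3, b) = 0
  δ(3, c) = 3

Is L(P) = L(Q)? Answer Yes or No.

The string c is accepted by P but rejected by Q.
So L(P) ≠ L(Q).

No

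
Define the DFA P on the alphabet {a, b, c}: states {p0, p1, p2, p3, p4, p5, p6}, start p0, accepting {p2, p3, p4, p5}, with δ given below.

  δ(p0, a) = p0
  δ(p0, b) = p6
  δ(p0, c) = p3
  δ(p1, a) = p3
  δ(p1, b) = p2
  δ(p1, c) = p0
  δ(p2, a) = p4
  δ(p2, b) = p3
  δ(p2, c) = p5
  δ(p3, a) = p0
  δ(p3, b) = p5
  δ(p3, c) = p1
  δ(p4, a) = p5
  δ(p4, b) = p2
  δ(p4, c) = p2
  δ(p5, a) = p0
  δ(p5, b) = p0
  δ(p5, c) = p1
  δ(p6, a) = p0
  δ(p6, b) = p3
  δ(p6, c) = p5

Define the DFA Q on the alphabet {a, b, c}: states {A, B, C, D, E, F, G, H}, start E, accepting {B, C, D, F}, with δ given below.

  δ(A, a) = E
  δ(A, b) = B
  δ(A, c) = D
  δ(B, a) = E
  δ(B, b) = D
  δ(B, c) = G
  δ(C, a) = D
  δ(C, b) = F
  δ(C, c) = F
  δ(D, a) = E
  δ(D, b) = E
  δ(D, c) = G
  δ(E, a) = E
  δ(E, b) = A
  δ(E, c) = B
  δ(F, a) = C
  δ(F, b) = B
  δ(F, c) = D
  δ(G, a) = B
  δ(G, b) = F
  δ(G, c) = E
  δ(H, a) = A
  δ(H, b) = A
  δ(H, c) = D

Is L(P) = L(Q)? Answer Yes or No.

Exploring the product automaton P × Q from the start pair (p0, E), following both machines on each input symbol, reaches 7 state pairs: (p0, E), (p6, A), (p3, B), (p5, D), (p1, G), (p2, F), (p4, C).
P accepts in {p2, p3, p4, p5} and Q accepts in {B, C, D, F}. In every reachable pair the two components are either both accepting — (p3, B), (p5, D), (p2, F), (p4, C) — or both non-accepting, so no string is accepted by exactly one of the machines: L(P) \ L(Q) and L(Q) \ L(P) are both empty.
Hence every string is accepted by P iff it is accepted by Q, and the two languages coincide.

Yes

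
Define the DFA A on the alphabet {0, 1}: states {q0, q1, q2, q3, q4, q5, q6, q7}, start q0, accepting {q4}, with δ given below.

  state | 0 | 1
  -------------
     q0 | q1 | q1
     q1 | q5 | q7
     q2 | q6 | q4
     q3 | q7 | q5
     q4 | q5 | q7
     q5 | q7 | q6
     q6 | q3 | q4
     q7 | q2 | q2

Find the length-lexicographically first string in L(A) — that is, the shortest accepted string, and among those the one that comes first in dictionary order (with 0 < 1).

0011

A breadth-first search from q0 reaches an accepting state first via the path q0 → q1 → q5 → q6 → q4 on input 0011.
No string of length < 4 is accepted (BFS exhausts all shorter strings without reaching an accepting state), and 0011 is the lexicographically least accepting string of length 4.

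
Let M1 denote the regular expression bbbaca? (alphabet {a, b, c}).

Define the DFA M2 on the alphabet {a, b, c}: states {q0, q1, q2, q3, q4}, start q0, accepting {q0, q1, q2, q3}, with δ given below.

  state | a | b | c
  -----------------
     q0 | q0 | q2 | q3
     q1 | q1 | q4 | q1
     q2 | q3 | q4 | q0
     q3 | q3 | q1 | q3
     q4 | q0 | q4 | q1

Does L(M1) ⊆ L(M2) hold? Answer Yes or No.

Converting the expression M1 to a DFA (subset construction, then merging equivalent states) gives the minimal DFA with states {r0, r1, r2, r3, r4, r5, r6, r7}, start state r0, accepting states {r6, r7} and transitions r0: a→r1, b→r2, c→r1; r1: a→r1, b→r1, c→r1; r2: a→r1, b→r3, c→r1; r3: a→r1, b→r4, c→r1; r4: a→r5, b→r1, c→r1; r5: a→r1, b→r1, c→r6; r6: a→r7, b→r1, c→r1; r7: a→r1, b→r1, c→r1.
Exploring the product automaton M1 × M2 from the start pair (r0, q0), following both machines on each input symbol, reaches 12 state pairs: (r0, q0), (r1, q0), (r2, q2), (r1, q3), (r1, q2), (r3, q4), (r1, q1), (r1, q4), (r4, q4), (r5, q0), (r6, q3), (r7, q3).
M1 accepts in {r6, r7} and M2 accepts in {q0, q1, q2, q3}. The reachable pairs whose M1-component is accepting are (r6, q3), (r7, q3); in each of them the M2-component is accepting too, so the product for L(M1) \ L(M2) (M1-component accepting, M2-component rejecting) has no reachable accepting pair and the difference is empty.
Hence every string in L(M1) is also in L(M2).

Yes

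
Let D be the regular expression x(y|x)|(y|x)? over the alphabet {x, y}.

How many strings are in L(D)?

5

The expression has no Kleene star, so L(D) is finite. Expanding the alternatives gives {ε, x, y, xx, xy}.
That is 1 of length 0, 2 of length 1, 2 of length 2: 5 strings in all.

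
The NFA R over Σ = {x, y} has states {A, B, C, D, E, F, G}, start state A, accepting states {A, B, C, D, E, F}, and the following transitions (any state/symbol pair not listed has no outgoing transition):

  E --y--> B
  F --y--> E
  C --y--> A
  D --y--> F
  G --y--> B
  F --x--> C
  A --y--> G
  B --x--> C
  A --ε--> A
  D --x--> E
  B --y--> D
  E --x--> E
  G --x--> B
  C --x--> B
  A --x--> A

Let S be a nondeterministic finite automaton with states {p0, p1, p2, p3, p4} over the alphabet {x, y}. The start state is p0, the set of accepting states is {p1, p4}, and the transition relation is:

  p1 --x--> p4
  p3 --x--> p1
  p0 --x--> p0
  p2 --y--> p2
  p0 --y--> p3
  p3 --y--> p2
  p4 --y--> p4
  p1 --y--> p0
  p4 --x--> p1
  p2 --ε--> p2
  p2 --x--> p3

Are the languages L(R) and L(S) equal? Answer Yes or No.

No

The empty string ε is accepted by R but rejected by S.
So L(R) ≠ L(S).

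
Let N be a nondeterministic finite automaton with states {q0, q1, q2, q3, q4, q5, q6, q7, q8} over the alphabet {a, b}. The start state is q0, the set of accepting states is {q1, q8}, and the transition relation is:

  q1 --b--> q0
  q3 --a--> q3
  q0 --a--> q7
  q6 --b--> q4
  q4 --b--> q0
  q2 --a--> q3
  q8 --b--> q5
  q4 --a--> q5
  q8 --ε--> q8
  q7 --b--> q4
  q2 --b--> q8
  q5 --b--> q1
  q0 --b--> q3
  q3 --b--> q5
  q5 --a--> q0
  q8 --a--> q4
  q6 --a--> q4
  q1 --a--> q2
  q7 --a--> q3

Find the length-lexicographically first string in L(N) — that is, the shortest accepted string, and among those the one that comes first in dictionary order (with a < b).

A breadth-first search from q0 reaches an accepting state first via the path q0 → q3 → q5 → q1 on input bbb.
No string of length < 3 is accepted (BFS exhausts all shorter strings without reaching an accepting state), and bbb is the lexicographically least accepting string of length 3.

bbb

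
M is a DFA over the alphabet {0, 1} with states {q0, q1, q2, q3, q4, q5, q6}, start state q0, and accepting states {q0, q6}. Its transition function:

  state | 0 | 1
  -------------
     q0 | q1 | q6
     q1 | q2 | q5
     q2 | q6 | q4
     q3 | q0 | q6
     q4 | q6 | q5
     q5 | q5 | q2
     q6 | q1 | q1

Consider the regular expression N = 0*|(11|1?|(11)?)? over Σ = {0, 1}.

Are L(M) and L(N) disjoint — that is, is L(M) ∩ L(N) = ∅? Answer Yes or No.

The empty string ε is accepted by both M and N.
Hence L(M) ∩ L(N) ≠ ∅.

No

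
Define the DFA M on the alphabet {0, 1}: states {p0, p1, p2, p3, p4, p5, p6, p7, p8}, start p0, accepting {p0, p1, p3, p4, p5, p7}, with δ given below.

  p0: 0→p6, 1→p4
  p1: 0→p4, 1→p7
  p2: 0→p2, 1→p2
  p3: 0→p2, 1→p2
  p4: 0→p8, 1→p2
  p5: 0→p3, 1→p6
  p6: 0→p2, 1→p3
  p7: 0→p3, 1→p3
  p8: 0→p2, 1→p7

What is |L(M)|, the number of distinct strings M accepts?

6

The useful subgraph on states {p0, p3, p4, p6, p7, p8} is acyclic, so L(M) is finite; the longest accepting path visits 5 useful states, giving maximum string length 4.
Counting accepting paths from p0 by length: 1 of length 0, 1 of length 1, 1 of length 2, 1 of length 3, 2 of length 4. Total 6.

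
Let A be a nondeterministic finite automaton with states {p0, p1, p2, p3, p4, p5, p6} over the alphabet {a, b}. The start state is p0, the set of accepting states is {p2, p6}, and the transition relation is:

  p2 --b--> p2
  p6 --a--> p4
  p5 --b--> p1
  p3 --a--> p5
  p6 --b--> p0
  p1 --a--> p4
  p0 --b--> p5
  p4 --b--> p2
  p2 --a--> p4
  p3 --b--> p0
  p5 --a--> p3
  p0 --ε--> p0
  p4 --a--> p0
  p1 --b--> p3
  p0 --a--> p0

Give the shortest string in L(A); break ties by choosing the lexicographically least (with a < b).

bbab

A breadth-first search from p0 reaches an accepting state first via the path p0 → p5 → p1 → p4 → p2 on input bbab.
No string of length < 4 is accepted (BFS exhausts all shorter strings without reaching an accepting state), and bbab is the lexicographically least accepting string of length 4.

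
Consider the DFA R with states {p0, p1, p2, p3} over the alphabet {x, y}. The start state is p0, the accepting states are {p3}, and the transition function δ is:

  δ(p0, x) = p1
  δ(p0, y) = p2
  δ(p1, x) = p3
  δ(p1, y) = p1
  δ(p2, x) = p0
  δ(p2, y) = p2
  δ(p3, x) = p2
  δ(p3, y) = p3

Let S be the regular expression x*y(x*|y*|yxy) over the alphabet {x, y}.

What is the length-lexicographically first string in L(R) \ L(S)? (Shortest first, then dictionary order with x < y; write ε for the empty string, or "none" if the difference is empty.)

The string xx is accepted by R but not by S.
No shorter string lies in the difference, and xx is the lexicographically first length-2 string in L(R) \ L(S).

xx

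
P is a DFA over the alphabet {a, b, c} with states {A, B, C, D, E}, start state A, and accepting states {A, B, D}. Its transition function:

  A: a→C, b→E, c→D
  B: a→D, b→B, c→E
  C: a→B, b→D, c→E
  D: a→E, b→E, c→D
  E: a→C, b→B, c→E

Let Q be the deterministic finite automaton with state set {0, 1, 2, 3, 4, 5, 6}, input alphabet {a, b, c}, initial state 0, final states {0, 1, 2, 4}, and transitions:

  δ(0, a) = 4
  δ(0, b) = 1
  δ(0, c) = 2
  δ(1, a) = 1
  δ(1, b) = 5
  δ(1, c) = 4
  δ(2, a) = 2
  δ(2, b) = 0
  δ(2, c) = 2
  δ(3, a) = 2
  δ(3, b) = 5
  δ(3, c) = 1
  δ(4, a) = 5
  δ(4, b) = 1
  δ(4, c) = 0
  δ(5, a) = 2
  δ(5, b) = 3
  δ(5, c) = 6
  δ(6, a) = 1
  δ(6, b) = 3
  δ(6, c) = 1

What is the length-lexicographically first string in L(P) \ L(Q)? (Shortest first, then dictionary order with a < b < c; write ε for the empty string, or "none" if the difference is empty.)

The string aa is accepted by P but not by Q.
No shorter string lies in the difference, and aa is the lexicographically first length-2 string in L(P) \ L(Q).

aa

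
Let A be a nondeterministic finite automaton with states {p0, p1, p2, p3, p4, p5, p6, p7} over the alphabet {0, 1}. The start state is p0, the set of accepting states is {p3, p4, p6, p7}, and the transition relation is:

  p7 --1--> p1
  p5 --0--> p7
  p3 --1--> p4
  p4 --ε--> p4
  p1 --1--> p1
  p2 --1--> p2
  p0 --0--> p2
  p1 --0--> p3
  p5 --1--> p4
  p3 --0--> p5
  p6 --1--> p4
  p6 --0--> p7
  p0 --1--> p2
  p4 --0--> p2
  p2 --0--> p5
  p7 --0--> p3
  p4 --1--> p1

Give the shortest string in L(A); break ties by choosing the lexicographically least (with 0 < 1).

A breadth-first search from p0 reaches an accepting state first via the path p0 → p2 → p5 → p7 on input 000.
No string of length < 3 is accepted (BFS exhausts all shorter strings without reaching an accepting state), and 000 is the lexicographically least accepting string of length 3.

000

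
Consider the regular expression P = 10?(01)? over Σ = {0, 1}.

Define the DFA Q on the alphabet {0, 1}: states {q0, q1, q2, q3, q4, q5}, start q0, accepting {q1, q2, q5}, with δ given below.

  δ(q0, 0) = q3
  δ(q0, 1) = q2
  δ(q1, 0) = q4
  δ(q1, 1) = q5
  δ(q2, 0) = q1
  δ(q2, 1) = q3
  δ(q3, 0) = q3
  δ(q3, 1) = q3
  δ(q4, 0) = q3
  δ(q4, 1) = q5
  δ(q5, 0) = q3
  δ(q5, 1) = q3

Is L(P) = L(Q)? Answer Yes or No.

Converting the expression P to a DFA (subset construction, then merging equivalent states) gives the minimal DFA with states {p0, p1, p2, p3, p4, p5}, start state p0, accepting states {p2, p3, p5} and transitions p0: 0→p1, 1→p2; p1: 0→p1, 1→p1; p2: 0→p3, 1→p1; p3: 0→p4, 1→p5; p4: 0→p1, 1→p5; p5: 0→p1, 1→p1.
Exploring the product automaton P × Q from the start pair (p0, q0), following both machines on each input symbol, reaches 6 state pairs: (p0, q0), (p1, q3), (p2, q2), (p3, q1), (p4, q4), (p5, q5).
P accepts in {p2, p3, p5} and Q accepts in {q1, q2, q5}. In every reachable pair the two components are either both accepting — (p2, q2), (p3, q1), (p5, q5) — or both non-accepting, so no string is accepted by exactly one of the machines: L(P) \ L(Q) and L(Q) \ L(P) are both empty.
Hence every string is accepted by P iff it is accepted by Q, and the two languages coincide.

Yes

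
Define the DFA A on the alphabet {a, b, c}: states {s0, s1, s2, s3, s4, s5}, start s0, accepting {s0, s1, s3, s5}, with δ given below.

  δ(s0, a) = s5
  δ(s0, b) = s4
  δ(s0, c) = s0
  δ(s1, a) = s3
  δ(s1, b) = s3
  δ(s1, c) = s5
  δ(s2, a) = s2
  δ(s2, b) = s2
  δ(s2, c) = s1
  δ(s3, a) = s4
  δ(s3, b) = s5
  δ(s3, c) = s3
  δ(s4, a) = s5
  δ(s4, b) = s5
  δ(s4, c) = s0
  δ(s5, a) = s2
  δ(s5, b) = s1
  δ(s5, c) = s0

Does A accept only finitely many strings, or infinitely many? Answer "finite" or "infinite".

State s0 is reachable from the start and can reach an accepting state, and it lies on the cycle s0 → s0.
Traversing that cycle any number of times yields accepted strings of unbounded length, so the language is infinite.

infinite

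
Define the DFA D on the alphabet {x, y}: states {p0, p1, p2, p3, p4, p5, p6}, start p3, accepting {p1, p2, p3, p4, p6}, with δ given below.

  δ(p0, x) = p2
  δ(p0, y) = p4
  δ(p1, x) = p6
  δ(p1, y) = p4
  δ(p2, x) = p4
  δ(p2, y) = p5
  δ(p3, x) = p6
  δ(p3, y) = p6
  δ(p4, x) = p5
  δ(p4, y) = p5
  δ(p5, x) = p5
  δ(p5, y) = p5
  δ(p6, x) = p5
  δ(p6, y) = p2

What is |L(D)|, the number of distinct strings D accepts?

The useful subgraph on states {p2, p3, p4, p6} is acyclic, so L(D) is finite; the longest accepting path visits 4 useful states, giving maximum string length 3.
Counting accepting paths from p3 by length: 1 of length 0, 2 of length 1, 2 of length 2, 2 of length 3. Total 7.

7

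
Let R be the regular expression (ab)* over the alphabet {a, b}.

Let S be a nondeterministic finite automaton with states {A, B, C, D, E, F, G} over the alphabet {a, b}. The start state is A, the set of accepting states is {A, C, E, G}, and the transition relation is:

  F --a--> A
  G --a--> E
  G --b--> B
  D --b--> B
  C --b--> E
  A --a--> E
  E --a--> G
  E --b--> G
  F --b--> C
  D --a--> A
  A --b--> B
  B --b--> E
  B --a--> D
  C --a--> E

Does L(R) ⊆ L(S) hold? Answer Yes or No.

Yes

Converting the expression R to a DFA (subset construction, then merging equivalent states) gives the minimal DFA with states {r0, r1, r2}, start state r0, accepting states {r0} and transitions r0: a→r1, b→r2; r1: a→r2, b→r0; r2: a→r2, b→r2.
Exploring the product automaton R × S from the start pair (r0, A), following both machines on each input symbol, reaches 8 state pairs: (r0, A), (r1, E), (r2, B), (r2, G), (r0, G), (r2, D), (r2, E), (r2, A).
R accepts in {r0} and S accepts in {A, C, E, G}. The reachable pairs whose R-component is accepting are (r0, A), (r0, G); in each of them the S-component is accepting too, so the product for L(R) \ L(S) (R-component accepting, S-component rejecting) has no reachable accepting pair and the difference is empty.
Hence every string in L(R) is also in L(S).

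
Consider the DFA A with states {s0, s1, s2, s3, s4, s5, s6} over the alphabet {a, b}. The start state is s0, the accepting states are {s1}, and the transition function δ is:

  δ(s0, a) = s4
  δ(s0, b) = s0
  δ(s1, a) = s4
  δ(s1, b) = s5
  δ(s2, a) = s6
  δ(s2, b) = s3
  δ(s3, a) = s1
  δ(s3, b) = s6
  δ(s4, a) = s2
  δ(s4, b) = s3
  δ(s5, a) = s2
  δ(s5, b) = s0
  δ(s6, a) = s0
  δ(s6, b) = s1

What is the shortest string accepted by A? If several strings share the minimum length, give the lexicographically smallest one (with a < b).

aba

A breadth-first search from s0 reaches an accepting state first via the path s0 → s4 → s3 → s1 on input aba.
No string of length < 3 is accepted (BFS exhausts all shorter strings without reaching an accepting state), and aba is the lexicographically least accepting string of length 3.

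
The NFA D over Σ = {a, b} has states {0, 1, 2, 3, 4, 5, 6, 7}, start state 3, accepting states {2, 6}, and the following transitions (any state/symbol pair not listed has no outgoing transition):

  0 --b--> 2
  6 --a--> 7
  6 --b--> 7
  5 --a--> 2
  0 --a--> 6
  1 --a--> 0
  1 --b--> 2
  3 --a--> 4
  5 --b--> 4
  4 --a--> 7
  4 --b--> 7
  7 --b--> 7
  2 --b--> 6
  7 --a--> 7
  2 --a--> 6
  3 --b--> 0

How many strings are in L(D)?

4

The useful subgraph on states {0, 2, 3, 6} is acyclic, so L(D) is finite; the longest accepting path visits 4 useful states, giving maximum string length 3.
Counting accepting paths from 3 by length: 2 of length 2, 2 of length 3. Total 4.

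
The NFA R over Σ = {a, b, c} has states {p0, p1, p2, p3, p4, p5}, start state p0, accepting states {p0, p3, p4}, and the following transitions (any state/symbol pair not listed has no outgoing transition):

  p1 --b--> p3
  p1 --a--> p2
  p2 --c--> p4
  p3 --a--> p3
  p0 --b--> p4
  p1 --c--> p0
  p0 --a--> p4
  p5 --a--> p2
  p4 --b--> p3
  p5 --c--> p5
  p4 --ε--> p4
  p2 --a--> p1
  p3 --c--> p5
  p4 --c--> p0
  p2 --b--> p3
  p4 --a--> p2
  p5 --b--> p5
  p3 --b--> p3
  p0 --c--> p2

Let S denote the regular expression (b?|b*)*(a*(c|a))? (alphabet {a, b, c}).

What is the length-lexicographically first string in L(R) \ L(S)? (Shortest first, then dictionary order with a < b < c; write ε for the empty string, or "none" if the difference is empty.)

The string ab is accepted by R but not by S.
No shorter string lies in the difference, and ab is the lexicographically first length-2 string in L(R) \ L(S).

ab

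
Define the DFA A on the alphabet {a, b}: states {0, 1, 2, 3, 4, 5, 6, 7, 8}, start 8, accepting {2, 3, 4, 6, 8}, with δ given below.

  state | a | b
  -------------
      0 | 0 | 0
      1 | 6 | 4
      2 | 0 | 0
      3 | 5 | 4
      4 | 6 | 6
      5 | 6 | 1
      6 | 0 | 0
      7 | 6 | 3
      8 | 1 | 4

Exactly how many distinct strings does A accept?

The useful subgraph on states {1, 4, 6, 8} is acyclic, so L(A) is finite; the longest accepting path visits 4 useful states, giving maximum string length 3.
Counting accepting paths from 8 by length: 1 of length 0, 1 of length 1, 4 of length 2, 2 of length 3. Total 8.

8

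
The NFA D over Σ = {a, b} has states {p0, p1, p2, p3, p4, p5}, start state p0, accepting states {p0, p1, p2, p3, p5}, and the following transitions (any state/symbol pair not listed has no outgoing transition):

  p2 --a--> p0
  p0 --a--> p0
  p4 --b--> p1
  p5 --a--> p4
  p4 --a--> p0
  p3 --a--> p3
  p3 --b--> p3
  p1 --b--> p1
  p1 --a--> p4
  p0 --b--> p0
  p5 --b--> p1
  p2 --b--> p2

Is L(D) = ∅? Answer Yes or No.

No

The empty string ε is accepted: the run p0 ends in the accepting state p0.
Since at least one string is accepted, L(D) is not empty.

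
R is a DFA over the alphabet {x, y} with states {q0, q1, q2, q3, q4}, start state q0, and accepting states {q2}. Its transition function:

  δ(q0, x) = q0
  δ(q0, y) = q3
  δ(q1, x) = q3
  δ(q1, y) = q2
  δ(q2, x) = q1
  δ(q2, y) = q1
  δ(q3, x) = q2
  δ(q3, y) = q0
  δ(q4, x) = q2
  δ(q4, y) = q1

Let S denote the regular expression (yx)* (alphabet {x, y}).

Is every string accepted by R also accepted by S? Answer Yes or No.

No

The string xyx is in L(R) but not in L(S).
So L(R) ⊄ L(S).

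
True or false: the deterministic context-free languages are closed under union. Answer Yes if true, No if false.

No

{aⁿbⁿ : n≥0} and {aⁿb²ⁿ : n≥0} are each accepted by a deterministic PDA (push the a's; pop one per b, respectively one per two b's), but their union U is not. Suppose a DPDA M accepted U. Being deterministic, M has a single run on aⁿb²ⁿ, and since aⁿbⁿ ∈ U that run passes through an accepting configuration right after consuming the prefix aⁿbⁿ and then goes on to accept again after n more b's. Build an ordinary (nondeterministic) PDA M′ that simulates M on a's and b's and, at any moment when M is in an accepting state, may switch to a second mode in which it reads only c's, feeding each c to M as a b; M′ accepts when M does. Then M′ accepts aⁱbʲcᵏ (k≥1) exactly when both aⁱbʲ ∈ U and aⁱbʲ⁺ᵏ ∈ U, and checking the four cases (i=j or j=2i, combined with j+k=i or j+k=2i) leaves only i=j=k: so L(M′) ∩ a*b*c⁺ = {aⁿbⁿcⁿ : n≥1} would be context-free, which it is not (pumping lemma) — contradiction. (The union is an unambiguous CFL; it is determinism, not unambiguity, that fails.)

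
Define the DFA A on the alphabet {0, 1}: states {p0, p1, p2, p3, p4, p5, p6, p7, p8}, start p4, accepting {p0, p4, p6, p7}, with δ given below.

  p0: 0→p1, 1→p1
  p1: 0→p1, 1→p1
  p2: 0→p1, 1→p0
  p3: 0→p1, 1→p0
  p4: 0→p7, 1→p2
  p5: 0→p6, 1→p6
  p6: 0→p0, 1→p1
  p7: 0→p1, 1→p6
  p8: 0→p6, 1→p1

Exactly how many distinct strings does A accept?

The useful subgraph on states {p0, p2, p4, p6, p7} is acyclic, so L(A) is finite; the longest accepting path visits 4 useful states, giving maximum string length 3.
Counting accepting paths from p4 by length: 1 of length 0, 1 of length 1, 2 of length 2, 1 of length 3. Total 5.

5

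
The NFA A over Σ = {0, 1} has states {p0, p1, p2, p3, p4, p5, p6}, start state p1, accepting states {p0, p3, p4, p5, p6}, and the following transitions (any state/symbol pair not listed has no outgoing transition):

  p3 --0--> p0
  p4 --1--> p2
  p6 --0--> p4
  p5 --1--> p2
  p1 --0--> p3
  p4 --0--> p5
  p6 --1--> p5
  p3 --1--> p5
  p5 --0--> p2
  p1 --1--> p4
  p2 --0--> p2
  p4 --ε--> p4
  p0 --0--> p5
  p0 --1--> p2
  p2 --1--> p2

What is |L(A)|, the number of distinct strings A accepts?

The useful subgraph on states {p0, p1, p3, p4, p5} is acyclic, so L(A) is finite; the longest accepting path visits 4 useful states, giving maximum string length 3.
Counting accepting paths from p1 by length: 2 of length 1, 3 of length 2, 1 of length 3. Total 6.

6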